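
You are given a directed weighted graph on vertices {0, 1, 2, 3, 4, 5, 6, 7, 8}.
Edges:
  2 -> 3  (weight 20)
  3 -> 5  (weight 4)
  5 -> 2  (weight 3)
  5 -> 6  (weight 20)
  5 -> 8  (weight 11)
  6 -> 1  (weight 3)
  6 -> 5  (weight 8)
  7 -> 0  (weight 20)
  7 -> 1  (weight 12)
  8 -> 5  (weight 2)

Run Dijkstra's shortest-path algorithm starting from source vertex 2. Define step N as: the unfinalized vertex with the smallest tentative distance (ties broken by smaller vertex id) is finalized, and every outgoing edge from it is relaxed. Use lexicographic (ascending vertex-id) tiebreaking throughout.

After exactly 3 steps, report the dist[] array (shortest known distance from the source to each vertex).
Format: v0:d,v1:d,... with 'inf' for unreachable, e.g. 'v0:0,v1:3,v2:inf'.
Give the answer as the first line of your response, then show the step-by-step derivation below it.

v0:inf,v1:inf,v2:0,v3:20,v4:inf,v5:24,v6:44,v7:inf,v8:35

step 1: dist = v0:inf,v1:inf,v2:0,v3:20,v4:inf,v5:inf,v6:inf,v7:inf,v8:inf
step 2: dist = v0:inf,v1:inf,v2:0,v3:20,v4:inf,v5:24,v6:inf,v7:inf,v8:inf
step 3: dist = v0:inf,v1:inf,v2:0,v3:20,v4:inf,v5:24,v6:44,v7:inf,v8:35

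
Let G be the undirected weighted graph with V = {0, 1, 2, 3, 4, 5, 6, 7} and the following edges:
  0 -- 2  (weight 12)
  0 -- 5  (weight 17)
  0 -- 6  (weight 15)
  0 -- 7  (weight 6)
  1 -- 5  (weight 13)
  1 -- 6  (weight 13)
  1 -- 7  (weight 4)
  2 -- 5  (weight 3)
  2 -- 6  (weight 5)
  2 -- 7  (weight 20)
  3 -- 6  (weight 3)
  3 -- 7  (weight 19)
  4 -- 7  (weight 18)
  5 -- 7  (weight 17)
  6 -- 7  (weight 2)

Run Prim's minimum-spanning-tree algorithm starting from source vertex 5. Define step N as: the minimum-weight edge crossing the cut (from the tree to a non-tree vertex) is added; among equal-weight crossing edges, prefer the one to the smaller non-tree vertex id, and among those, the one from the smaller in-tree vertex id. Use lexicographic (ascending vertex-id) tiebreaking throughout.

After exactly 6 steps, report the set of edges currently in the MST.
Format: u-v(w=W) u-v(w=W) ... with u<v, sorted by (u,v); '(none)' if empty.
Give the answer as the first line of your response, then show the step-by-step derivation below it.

0-7(w=6) 1-7(w=4) 2-5(w=3) 2-6(w=5) 3-6(w=3) 6-7(w=2)

step 1: add edge 2-5 (w=3); MST = {2-5(w=3)}
step 2: add edge 2-6 (w=5); MST = {2-5(w=3) 2-6(w=5)}
step 3: add edge 6-7 (w=2); MST = {2-5(w=3) 2-6(w=5) 6-7(w=2)}
step 4: add edge 3-6 (w=3); MST = {2-5(w=3) 2-6(w=5) 3-6(w=3) 6-7(w=2)}
step 5: add edge 1-7 (w=4); MST = {1-7(w=4) 2-5(w=3) 2-6(w=5) 3-6(w=3) 6-7(w=2)}
step 6: add edge 0-7 (w=6); MST = {0-7(w=6) 1-7(w=4) 2-5(w=3) 2-6(w=5) 3-6(w=3) 6-7(w=2)}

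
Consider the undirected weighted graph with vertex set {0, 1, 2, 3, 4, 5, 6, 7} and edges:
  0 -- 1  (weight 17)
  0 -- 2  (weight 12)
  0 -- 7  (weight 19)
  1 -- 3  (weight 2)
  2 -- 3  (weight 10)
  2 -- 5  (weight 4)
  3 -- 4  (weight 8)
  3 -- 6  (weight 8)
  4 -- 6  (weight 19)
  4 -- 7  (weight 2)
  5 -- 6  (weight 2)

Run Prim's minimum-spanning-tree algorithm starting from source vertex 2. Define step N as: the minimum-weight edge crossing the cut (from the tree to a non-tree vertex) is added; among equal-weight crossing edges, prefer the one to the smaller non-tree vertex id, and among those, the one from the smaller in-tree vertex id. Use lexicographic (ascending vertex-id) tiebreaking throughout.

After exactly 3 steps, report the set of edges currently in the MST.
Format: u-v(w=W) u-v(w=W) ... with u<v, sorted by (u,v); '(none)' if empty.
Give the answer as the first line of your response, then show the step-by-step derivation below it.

2-5(w=4) 3-6(w=8) 5-6(w=2)

step 1: add edge 2-5 (w=4); MST = {2-5(w=4)}
step 2: add edge 5-6 (w=2); MST = {2-5(w=4) 5-6(w=2)}
step 3: add edge 3-6 (w=8); MST = {2-5(w=4) 3-6(w=8) 5-6(w=2)}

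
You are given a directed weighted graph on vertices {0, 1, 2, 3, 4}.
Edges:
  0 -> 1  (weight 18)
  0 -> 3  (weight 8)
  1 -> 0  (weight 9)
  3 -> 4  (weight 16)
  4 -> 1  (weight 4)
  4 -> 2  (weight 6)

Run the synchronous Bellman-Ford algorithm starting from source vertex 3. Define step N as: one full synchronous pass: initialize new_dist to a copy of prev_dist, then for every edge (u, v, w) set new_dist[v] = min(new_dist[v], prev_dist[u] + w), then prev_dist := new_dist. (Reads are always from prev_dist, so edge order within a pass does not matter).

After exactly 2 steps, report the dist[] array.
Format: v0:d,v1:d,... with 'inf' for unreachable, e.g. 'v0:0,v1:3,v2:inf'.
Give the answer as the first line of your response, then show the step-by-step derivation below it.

v0:inf,v1:20,v2:22,v3:0,v4:16

step 1: dist = v0:inf,v1:inf,v2:inf,v3:0,v4:16
step 2: dist = v0:inf,v1:20,v2:22,v3:0,v4:16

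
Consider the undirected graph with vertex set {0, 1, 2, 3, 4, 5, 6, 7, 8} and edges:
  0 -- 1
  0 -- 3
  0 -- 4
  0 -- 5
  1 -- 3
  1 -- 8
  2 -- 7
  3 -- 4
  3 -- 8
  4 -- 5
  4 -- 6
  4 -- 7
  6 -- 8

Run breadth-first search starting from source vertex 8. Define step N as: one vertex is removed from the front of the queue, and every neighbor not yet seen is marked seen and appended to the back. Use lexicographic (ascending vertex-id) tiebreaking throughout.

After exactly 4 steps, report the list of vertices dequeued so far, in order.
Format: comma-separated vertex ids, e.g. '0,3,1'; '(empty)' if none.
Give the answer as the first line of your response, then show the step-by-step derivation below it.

8,1,3,6

step 1: dequeue 8; queue=[1,3,6]; order=8
step 2: dequeue 1; queue=[3,6,0]; order=8,1
step 3: dequeue 3; queue=[6,0,4]; order=8,1,3
step 4: dequeue 6; queue=[0,4]; order=8,1,3,6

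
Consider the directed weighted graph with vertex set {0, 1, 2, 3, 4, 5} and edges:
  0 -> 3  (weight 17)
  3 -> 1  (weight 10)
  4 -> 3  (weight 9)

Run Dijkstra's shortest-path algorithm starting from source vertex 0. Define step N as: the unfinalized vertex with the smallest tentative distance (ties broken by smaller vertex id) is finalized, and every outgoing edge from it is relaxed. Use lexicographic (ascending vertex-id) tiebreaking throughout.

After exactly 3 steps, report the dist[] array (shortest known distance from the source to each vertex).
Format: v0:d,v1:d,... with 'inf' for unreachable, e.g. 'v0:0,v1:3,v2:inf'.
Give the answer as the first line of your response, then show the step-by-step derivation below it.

v0:0,v1:27,v2:inf,v3:17,v4:inf,v5:inf

step 1: dist = v0:0,v1:inf,v2:inf,v3:17,v4:inf,v5:inf
step 2: dist = v0:0,v1:27,v2:inf,v3:17,v4:inf,v5:inf
step 3: dist = v0:0,v1:27,v2:inf,v3:17,v4:inf,v5:inf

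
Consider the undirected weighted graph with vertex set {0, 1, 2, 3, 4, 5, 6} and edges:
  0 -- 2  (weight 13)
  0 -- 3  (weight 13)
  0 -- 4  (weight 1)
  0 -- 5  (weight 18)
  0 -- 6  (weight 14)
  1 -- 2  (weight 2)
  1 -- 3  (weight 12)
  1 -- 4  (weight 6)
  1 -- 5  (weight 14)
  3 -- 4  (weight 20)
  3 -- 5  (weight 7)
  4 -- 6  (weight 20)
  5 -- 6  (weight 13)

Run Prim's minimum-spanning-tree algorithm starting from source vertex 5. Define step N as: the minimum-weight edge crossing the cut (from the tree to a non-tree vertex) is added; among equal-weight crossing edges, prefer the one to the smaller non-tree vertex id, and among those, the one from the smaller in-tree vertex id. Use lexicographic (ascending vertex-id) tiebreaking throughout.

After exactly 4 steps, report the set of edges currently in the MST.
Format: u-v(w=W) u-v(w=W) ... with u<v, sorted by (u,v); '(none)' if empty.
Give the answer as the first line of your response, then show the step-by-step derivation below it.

1-2(w=2) 1-3(w=12) 1-4(w=6) 3-5(w=7)

step 1: add edge 3-5 (w=7); MST = {3-5(w=7)}
step 2: add edge 1-3 (w=12); MST = {1-3(w=12) 3-5(w=7)}
step 3: add edge 1-2 (w=2); MST = {1-2(w=2) 1-3(w=12) 3-5(w=7)}
step 4: add edge 1-4 (w=6); MST = {1-2(w=2) 1-3(w=12) 1-4(w=6) 3-5(w=7)}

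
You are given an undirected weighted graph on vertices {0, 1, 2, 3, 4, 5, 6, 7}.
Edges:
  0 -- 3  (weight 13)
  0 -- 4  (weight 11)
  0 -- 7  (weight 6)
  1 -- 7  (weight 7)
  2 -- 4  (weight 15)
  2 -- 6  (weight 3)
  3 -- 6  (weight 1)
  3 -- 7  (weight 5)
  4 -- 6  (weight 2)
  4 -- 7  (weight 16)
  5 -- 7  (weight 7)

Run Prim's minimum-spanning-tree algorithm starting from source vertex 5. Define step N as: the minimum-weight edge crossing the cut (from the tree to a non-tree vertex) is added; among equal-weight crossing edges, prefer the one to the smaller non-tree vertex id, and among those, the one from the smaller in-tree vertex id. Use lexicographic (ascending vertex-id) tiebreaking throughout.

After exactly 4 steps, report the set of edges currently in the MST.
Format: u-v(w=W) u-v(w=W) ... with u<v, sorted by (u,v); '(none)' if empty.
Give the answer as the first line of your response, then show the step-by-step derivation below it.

3-6(w=1) 3-7(w=5) 4-6(w=2) 5-7(w=7)

step 1: add edge 5-7 (w=7); MST = {5-7(w=7)}
step 2: add edge 3-7 (w=5); MST = {3-7(w=5) 5-7(w=7)}
step 3: add edge 3-6 (w=1); MST = {3-6(w=1) 3-7(w=5) 5-7(w=7)}
step 4: add edge 4-6 (w=2); MST = {3-6(w=1) 3-7(w=5) 4-6(w=2) 5-7(w=7)}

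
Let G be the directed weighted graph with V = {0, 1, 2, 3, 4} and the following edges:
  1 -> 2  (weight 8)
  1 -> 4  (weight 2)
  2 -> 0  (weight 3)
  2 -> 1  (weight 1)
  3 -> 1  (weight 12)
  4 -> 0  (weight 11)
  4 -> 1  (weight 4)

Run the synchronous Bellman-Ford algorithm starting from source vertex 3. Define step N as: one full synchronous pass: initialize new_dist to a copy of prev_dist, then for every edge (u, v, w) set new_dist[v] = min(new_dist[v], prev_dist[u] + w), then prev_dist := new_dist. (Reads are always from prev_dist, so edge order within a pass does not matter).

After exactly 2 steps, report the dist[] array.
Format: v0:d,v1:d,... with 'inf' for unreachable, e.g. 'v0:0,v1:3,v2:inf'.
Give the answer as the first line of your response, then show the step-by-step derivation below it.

v0:inf,v1:12,v2:20,v3:0,v4:14

step 1: dist = v0:inf,v1:12,v2:inf,v3:0,v4:inf
step 2: dist = v0:inf,v1:12,v2:20,v3:0,v4:14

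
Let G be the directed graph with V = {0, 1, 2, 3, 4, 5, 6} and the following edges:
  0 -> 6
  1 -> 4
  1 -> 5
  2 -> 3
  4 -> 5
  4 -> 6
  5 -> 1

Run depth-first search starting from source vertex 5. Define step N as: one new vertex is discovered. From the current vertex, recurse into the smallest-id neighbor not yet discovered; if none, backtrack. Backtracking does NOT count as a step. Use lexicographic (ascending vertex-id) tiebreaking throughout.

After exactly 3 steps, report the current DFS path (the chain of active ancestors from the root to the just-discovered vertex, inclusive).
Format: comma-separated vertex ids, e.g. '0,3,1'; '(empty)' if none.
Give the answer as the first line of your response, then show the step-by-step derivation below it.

5,1,4

step 1: discover 5; path=5; order=5
step 2: discover 1; path=5>1; order=5,1
step 3: discover 4; path=5>1>4; order=5,1,4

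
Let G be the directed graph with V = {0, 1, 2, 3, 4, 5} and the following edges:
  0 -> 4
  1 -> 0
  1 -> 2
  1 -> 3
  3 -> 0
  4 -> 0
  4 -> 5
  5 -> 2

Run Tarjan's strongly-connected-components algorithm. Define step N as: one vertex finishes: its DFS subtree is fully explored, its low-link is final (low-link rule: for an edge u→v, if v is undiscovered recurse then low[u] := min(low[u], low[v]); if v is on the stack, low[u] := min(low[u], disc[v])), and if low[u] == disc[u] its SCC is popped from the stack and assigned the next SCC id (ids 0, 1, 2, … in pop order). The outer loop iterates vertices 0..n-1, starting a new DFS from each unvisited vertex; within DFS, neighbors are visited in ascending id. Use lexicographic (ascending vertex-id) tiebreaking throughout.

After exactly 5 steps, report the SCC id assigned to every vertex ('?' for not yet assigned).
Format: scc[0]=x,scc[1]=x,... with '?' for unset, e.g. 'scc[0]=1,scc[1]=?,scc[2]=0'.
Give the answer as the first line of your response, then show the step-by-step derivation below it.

scc[0]=2,scc[1]=?,scc[2]=0,scc[3]=3,scc[4]=2,scc[5]=1

step 1: low=(low[0]=0,low[1]=?,low[2]=3,low[3]=?,low[4]=0,low[5]=2); scc=(scc[0]=?,scc[1]=?,scc[2]=0,scc[3]=?,scc[4]=?,scc[5]=?)
step 2: low=(low[0]=0,low[1]=?,low[2]=3,low[3]=?,low[4]=0,low[5]=2); scc=(scc[0]=?,scc[1]=?,scc[2]=0,scc[3]=?,scc[4]=?,scc[5]=1)
step 3: low=(low[0]=0,low[1]=?,low[2]=3,low[3]=?,low[4]=0,low[5]=2); scc=(scc[0]=?,scc[1]=?,scc[2]=0,scc[3]=?,scc[4]=?,scc[5]=1)
step 4: low=(low[0]=0,low[1]=?,low[2]=3,low[3]=?,low[4]=0,low[5]=2); scc=(scc[0]=2,scc[1]=?,scc[2]=0,scc[3]=?,scc[4]=2,scc[5]=1)
step 5: low=(low[0]=0,low[1]=4,low[2]=3,low[3]=5,low[4]=0,low[5]=2); scc=(scc[0]=2,scc[1]=?,scc[2]=0,scc[3]=3,scc[4]=2,scc[5]=1)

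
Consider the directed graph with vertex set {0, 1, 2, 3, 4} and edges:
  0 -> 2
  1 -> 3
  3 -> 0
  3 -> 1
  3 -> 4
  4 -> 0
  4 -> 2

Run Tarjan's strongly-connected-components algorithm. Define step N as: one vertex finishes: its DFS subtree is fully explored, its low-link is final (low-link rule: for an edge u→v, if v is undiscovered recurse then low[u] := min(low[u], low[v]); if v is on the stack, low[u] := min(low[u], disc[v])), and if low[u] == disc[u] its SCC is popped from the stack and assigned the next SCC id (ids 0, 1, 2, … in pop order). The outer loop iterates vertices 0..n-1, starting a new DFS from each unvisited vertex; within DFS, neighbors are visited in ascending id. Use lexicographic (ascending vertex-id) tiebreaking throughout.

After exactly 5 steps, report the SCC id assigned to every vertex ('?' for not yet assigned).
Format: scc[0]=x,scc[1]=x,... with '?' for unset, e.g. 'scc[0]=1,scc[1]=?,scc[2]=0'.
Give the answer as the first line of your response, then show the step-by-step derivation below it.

scc[0]=1,scc[1]=3,scc[2]=0,scc[3]=3,scc[4]=2

step 1: low=(low[0]=0,low[1]=?,low[2]=1,low[3]=?,low[4]=?); scc=(scc[0]=?,scc[1]=?,scc[2]=0,scc[3]=?,scc[4]=?)
step 2: low=(low[0]=0,low[1]=?,low[2]=1,low[3]=?,low[4]=?); scc=(scc[0]=1,scc[1]=?,scc[2]=0,scc[3]=?,scc[4]=?)
step 3: low=(low[0]=0,low[1]=2,low[2]=1,low[3]=2,low[4]=4); scc=(scc[0]=1,scc[1]=?,scc[2]=0,scc[3]=?,scc[4]=2)
step 4: low=(low[0]=0,low[1]=2,low[2]=1,low[3]=2,low[4]=4); scc=(scc[0]=1,scc[1]=?,scc[2]=0,scc[3]=?,scc[4]=2)
step 5: low=(low[0]=0,low[1]=2,low[2]=1,low[3]=2,low[4]=4); scc=(scc[0]=1,scc[1]=3,scc[2]=0,scc[3]=3,scc[4]=2)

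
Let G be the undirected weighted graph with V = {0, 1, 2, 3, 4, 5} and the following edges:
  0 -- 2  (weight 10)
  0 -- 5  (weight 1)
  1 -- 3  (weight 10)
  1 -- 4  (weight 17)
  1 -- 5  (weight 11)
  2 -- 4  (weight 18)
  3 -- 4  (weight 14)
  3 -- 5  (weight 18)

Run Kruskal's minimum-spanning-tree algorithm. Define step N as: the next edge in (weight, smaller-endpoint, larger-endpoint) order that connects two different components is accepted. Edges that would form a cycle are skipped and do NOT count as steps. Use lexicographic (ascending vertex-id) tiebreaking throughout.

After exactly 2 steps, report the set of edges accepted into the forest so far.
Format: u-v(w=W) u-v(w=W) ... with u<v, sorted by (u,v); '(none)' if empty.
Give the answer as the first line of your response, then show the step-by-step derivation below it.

0-2(w=10) 0-5(w=1)

step 1: add edge 0-5 (w=1); MST = {0-5(w=1)}
step 2: add edge 0-2 (w=10); MST = {0-2(w=10) 0-5(w=1)}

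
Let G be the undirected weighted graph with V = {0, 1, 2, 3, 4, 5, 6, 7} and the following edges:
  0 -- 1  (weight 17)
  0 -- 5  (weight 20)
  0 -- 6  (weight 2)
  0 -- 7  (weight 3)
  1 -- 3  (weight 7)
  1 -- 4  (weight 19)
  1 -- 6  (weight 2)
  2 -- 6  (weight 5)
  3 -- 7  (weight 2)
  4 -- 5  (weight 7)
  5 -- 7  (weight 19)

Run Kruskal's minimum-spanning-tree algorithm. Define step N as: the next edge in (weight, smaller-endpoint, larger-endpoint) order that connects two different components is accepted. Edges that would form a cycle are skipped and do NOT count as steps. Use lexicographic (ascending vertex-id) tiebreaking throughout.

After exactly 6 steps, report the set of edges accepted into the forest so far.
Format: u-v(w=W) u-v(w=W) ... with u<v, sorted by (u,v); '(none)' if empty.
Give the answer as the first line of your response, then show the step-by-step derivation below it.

0-6(w=2) 0-7(w=3) 1-6(w=2) 2-6(w=5) 3-7(w=2) 4-5(w=7)

step 1: add edge 0-6 (w=2); MST = {0-6(w=2)}
step 2: add edge 1-6 (w=2); MST = {0-6(w=2) 1-6(w=2)}
step 3: add edge 3-7 (w=2); MST = {0-6(w=2) 1-6(w=2) 3-7(w=2)}
step 4: add edge 0-7 (w=3); MST = {0-6(w=2) 0-7(w=3) 1-6(w=2) 3-7(w=2)}
step 5: add edge 2-6 (w=5); MST = {0-6(w=2) 0-7(w=3) 1-6(w=2) 2-6(w=5) 3-7(w=2)}
step 6: add edge 4-5 (w=7); MST = {0-6(w=2) 0-7(w=3) 1-6(w=2) 2-6(w=5) 3-7(w=2) 4-5(w=7)}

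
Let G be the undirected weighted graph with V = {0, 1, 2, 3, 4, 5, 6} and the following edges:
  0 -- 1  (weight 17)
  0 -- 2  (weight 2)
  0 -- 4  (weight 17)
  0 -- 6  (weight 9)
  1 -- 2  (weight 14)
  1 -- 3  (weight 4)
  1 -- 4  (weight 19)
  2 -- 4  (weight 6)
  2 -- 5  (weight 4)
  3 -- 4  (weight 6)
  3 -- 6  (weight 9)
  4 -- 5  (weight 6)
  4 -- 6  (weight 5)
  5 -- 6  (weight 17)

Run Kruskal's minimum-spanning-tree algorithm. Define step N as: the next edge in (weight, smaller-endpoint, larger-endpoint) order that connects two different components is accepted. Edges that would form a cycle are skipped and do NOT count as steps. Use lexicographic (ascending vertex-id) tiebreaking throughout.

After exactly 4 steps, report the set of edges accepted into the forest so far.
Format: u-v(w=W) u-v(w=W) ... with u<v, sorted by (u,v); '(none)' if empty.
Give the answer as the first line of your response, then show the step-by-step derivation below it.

0-2(w=2) 1-3(w=4) 2-5(w=4) 4-6(w=5)

step 1: add edge 0-2 (w=2); MST = {0-2(w=2)}
step 2: add edge 1-3 (w=4); MST = {0-2(w=2) 1-3(w=4)}
step 3: add edge 2-5 (w=4); MST = {0-2(w=2) 1-3(w=4) 2-5(w=4)}
step 4: add edge 4-6 (w=5); MST = {0-2(w=2) 1-3(w=4) 2-5(w=4) 4-6(w=5)}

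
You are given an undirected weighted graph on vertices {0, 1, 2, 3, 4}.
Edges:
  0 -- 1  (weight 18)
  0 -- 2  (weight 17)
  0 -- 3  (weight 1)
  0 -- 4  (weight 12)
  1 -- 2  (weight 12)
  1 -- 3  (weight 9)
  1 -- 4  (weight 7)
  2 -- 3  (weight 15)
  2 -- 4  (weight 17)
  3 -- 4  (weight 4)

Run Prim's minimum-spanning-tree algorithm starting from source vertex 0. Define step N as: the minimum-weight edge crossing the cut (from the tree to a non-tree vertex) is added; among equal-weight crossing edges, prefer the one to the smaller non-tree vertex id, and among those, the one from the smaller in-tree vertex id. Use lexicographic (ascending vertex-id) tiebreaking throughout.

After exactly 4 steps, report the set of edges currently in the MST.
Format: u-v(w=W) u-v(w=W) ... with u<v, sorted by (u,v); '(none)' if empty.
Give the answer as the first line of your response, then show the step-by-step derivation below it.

0-3(w=1) 1-2(w=12) 1-4(w=7) 3-4(w=4)

step 1: add edge 0-3 (w=1); MST = {0-3(w=1)}
step 2: add edge 3-4 (w=4); MST = {0-3(w=1) 3-4(w=4)}
step 3: add edge 1-4 (w=7); MST = {0-3(w=1) 1-4(w=7) 3-4(w=4)}
step 4: add edge 1-2 (w=12); MST = {0-3(w=1) 1-2(w=12) 1-4(w=7) 3-4(w=4)}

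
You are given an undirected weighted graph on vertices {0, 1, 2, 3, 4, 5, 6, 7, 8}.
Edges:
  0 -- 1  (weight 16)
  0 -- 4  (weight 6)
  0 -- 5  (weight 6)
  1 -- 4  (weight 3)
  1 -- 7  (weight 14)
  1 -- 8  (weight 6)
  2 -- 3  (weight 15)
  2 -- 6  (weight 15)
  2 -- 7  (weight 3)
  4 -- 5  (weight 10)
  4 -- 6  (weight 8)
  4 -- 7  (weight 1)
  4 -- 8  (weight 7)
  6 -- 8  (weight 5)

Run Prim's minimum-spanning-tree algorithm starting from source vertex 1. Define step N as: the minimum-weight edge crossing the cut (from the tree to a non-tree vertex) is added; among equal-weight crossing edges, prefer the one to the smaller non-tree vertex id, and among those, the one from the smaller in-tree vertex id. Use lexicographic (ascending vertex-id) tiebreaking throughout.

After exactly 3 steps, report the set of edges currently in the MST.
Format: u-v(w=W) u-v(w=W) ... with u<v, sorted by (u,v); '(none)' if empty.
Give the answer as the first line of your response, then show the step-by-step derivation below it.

1-4(w=3) 2-7(w=3) 4-7(w=1)

step 1: add edge 1-4 (w=3); MST = {1-4(w=3)}
step 2: add edge 4-7 (w=1); MST = {1-4(w=3) 4-7(w=1)}
step 3: add edge 2-7 (w=3); MST = {1-4(w=3) 2-7(w=3) 4-7(w=1)}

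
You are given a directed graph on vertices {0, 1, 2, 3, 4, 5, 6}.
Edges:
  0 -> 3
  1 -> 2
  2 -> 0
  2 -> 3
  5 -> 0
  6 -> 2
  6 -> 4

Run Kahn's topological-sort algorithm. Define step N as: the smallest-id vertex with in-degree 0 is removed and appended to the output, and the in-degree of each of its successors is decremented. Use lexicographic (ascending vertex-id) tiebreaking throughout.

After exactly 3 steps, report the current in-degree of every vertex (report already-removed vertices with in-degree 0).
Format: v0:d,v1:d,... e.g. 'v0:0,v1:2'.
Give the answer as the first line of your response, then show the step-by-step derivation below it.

v0:1,v1:0,v2:0,v3:2,v4:0,v5:0,v6:0

step 1: output 1; order=[1]; indeg=(2,0,1,2,1,0,0)
step 2: output 5; order=[1,5]; indeg=(1,0,1,2,1,0,0)
step 3: output 6; order=[1,5,6]; indeg=(1,0,0,2,0,0,0)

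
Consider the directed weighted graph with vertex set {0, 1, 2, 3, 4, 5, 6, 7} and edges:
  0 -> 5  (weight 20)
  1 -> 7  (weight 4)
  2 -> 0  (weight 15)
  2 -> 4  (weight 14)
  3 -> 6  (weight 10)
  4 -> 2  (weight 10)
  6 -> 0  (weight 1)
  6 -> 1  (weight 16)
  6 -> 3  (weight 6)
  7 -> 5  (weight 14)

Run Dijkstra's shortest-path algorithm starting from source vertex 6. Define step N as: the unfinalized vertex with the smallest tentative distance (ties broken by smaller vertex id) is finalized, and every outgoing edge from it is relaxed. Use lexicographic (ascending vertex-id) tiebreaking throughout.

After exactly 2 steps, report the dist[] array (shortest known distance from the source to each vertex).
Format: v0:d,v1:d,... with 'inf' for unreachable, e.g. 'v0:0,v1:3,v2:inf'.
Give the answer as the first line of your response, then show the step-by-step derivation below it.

v0:1,v1:16,v2:inf,v3:6,v4:inf,v5:21,v6:0,v7:inf

step 1: dist = v0:1,v1:16,v2:inf,v3:6,v4:inf,v5:inf,v6:0,v7:inf
step 2: dist = v0:1,v1:16,v2:inf,v3:6,v4:inf,v5:21,v6:0,v7:inf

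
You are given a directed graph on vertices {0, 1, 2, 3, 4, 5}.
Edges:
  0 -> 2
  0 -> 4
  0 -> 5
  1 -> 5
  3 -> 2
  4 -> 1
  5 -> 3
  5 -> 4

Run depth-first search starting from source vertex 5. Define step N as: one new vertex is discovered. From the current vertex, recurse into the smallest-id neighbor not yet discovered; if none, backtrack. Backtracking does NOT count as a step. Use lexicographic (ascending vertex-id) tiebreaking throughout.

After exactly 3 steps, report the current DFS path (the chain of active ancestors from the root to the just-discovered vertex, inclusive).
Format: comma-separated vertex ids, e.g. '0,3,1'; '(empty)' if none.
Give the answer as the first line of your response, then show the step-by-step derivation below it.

5,3,2

step 1: discover 5; path=5; order=5
step 2: discover 3; path=5>3; order=5,3
step 3: discover 2; path=5>3>2; order=5,3,2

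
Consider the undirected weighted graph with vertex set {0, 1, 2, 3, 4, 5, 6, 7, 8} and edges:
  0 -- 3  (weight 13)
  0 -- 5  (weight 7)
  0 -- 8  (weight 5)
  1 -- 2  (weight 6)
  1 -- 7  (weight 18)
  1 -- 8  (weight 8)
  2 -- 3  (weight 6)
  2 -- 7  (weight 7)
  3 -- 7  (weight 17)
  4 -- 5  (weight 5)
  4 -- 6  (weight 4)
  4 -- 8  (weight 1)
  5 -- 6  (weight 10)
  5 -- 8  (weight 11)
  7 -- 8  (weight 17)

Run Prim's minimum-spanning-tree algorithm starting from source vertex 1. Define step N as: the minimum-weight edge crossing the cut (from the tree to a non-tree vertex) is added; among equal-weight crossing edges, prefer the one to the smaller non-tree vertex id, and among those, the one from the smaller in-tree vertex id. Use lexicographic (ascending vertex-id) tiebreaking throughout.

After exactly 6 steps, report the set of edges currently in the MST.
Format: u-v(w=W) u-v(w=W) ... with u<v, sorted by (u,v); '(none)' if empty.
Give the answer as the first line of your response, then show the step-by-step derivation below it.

1-2(w=6) 1-8(w=8) 2-3(w=6) 2-7(w=7) 4-6(w=4) 4-8(w=1)

step 1: add edge 1-2 (w=6); MST = {1-2(w=6)}
step 2: add edge 2-3 (w=6); MST = {1-2(w=6) 2-3(w=6)}
step 3: add edge 2-7 (w=7); MST = {1-2(w=6) 2-3(w=6) 2-7(w=7)}
step 4: add edge 1-8 (w=8); MST = {1-2(w=6) 1-8(w=8) 2-3(w=6) 2-7(w=7)}
step 5: add edge 4-8 (w=1); MST = {1-2(w=6) 1-8(w=8) 2-3(w=6) 2-7(w=7) 4-8(w=1)}
step 6: add edge 4-6 (w=4); MST = {1-2(w=6) 1-8(w=8) 2-3(w=6) 2-7(w=7) 4-6(w=4) 4-8(w=1)}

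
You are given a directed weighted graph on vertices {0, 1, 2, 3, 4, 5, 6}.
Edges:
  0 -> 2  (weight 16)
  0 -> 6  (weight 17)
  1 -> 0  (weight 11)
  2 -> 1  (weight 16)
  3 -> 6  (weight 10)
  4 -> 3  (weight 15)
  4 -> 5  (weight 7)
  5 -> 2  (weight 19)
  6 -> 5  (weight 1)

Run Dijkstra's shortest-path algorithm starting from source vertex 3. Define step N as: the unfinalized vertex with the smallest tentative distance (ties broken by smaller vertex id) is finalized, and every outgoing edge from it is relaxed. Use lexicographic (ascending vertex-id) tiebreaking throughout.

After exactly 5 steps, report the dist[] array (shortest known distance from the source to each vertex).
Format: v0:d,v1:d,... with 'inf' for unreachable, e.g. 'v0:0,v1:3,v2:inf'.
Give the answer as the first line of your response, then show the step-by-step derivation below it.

v0:57,v1:46,v2:30,v3:0,v4:inf,v5:11,v6:10

step 1: dist = v0:inf,v1:inf,v2:inf,v3:0,v4:inf,v5:inf,v6:10
step 2: dist = v0:inf,v1:inf,v2:inf,v3:0,v4:inf,v5:11,v6:10
step 3: dist = v0:inf,v1:inf,v2:30,v3:0,v4:inf,v5:11,v6:10
step 4: dist = v0:inf,v1:46,v2:30,v3:0,v4:inf,v5:11,v6:10
step 5: dist = v0:57,v1:46,v2:30,v3:0,v4:inf,v5:11,v6:10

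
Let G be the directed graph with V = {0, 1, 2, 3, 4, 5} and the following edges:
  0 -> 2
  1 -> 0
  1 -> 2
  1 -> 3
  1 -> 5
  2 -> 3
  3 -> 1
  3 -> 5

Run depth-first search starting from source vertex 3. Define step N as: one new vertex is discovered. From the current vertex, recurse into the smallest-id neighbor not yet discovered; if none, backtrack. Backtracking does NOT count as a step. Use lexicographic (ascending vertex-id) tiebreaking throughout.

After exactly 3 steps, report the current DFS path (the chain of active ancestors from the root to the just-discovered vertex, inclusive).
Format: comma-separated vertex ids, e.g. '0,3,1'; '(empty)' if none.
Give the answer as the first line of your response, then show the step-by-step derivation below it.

3,1,0

step 1: discover 3; path=3; order=3
step 2: discover 1; path=3>1; order=3,1
step 3: discover 0; path=3>1>0; order=3,1,0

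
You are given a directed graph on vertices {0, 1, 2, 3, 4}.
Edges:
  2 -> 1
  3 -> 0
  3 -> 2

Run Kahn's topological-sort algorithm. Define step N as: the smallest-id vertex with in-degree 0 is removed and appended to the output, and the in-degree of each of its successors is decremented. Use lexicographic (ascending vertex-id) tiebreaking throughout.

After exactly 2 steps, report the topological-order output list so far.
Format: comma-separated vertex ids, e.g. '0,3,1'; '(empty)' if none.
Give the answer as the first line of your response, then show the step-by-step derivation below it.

3,0

step 1: output 3; order=[3]; indeg=(0,1,0,0,0)
step 2: output 0; order=[3,0]; indeg=(0,1,0,0,0)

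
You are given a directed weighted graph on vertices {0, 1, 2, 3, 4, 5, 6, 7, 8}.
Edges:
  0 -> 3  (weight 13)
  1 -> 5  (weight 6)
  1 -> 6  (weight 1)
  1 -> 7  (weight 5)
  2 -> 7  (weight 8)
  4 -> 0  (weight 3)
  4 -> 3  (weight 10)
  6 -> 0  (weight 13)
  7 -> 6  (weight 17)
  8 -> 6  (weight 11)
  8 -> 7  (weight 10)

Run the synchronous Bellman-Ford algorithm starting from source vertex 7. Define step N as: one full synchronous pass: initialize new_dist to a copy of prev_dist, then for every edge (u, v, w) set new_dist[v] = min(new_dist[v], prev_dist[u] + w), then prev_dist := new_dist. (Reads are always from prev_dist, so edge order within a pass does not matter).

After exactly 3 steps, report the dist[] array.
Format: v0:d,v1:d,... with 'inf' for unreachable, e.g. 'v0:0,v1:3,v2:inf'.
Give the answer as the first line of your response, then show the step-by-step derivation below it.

v0:30,v1:inf,v2:inf,v3:43,v4:inf,v5:inf,v6:17,v7:0,v8:inf

step 1: dist = v0:inf,v1:inf,v2:inf,v3:inf,v4:inf,v5:inf,v6:17,v7:0,v8:inf
step 2: dist = v0:30,v1:inf,v2:inf,v3:inf,v4:inf,v5:inf,v6:17,v7:0,v8:inf
step 3: dist = v0:30,v1:inf,v2:inf,v3:43,v4:inf,v5:inf,v6:17,v7:0,v8:inf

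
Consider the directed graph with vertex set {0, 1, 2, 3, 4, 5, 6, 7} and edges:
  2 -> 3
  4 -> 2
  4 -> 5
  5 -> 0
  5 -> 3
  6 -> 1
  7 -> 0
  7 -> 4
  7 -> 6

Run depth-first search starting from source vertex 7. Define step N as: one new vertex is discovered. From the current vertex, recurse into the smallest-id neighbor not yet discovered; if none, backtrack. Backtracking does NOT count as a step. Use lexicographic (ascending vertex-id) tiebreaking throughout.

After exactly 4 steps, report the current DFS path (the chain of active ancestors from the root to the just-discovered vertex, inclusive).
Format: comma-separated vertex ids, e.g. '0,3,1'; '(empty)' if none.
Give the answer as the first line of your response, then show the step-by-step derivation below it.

7,4,2

step 1: discover 7; path=7; order=7
step 2: discover 0; path=7>0; order=7,0
step 3: discover 4; path=7>4; order=7,0,4
step 4: discover 2; path=7>4>2; order=7,0,4,2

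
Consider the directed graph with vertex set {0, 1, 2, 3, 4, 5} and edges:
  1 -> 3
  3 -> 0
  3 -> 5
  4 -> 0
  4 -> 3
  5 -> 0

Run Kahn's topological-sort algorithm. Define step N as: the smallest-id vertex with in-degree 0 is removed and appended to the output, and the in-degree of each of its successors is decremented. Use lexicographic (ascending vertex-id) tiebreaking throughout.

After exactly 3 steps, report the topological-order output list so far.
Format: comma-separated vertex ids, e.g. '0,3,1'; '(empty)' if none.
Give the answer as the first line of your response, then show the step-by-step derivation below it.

1,2,4

step 1: output 1; order=[1]; indeg=(3,0,0,1,0,1)
step 2: output 2; order=[1,2]; indeg=(3,0,0,1,0,1)
step 3: output 4; order=[1,2,4]; indeg=(2,0,0,0,0,1)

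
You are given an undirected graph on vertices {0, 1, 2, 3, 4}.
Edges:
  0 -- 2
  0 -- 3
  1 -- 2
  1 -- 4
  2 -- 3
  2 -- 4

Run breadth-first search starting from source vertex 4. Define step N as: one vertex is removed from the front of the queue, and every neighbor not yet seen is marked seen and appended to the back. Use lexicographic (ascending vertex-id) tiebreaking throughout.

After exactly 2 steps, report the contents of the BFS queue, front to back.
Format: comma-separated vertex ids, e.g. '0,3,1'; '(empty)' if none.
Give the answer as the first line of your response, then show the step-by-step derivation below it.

2

step 1: dequeue 4; queue=[1,2]; order=4
step 2: dequeue 1; queue=[2]; order=4,1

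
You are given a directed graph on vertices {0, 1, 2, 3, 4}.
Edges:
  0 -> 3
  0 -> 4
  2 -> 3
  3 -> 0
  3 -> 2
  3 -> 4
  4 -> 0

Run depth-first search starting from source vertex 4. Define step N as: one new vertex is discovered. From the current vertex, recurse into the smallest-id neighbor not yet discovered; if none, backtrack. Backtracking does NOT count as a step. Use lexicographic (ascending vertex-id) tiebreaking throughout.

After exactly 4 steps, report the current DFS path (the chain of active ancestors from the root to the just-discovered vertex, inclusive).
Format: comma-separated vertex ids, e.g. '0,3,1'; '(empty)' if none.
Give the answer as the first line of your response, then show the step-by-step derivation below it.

4,0,3,2

step 1: discover 4; path=4; order=4
step 2: discover 0; path=4>0; order=4,0
step 3: discover 3; path=4>0>3; order=4,0,3
step 4: discover 2; path=4>0>3>2; order=4,0,3,2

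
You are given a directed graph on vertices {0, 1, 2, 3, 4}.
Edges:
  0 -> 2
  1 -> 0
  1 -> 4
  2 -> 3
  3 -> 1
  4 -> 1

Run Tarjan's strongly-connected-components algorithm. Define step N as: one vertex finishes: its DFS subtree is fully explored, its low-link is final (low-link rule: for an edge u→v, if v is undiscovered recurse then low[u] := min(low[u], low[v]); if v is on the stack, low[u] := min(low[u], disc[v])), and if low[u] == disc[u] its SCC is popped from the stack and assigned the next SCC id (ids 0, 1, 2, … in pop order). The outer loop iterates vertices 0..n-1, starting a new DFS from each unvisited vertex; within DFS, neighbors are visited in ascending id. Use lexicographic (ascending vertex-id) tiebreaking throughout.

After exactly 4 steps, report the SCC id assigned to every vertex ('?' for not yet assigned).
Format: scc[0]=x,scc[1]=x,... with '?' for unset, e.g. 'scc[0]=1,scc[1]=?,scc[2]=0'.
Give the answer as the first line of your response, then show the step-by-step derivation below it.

scc[0]=?,scc[1]=?,scc[2]=?,scc[3]=?,scc[4]=?

step 1: low=(low[0]=0,low[1]=0,low[2]=1,low[3]=2,low[4]=3); scc=(scc[0]=?,scc[1]=?,scc[2]=?,scc[3]=?,scc[4]=?)
step 2: low=(low[0]=0,low[1]=0,low[2]=1,low[3]=2,low[4]=3); scc=(scc[0]=?,scc[1]=?,scc[2]=?,scc[3]=?,scc[4]=?)
step 3: low=(low[0]=0,low[1]=0,low[2]=1,low[3]=0,low[4]=3); scc=(scc[0]=?,scc[1]=?,scc[2]=?,scc[3]=?,scc[4]=?)
step 4: low=(low[0]=0,low[1]=0,low[2]=0,low[3]=0,low[4]=3); scc=(scc[0]=?,scc[1]=?,scc[2]=?,scc[3]=?,scc[4]=?)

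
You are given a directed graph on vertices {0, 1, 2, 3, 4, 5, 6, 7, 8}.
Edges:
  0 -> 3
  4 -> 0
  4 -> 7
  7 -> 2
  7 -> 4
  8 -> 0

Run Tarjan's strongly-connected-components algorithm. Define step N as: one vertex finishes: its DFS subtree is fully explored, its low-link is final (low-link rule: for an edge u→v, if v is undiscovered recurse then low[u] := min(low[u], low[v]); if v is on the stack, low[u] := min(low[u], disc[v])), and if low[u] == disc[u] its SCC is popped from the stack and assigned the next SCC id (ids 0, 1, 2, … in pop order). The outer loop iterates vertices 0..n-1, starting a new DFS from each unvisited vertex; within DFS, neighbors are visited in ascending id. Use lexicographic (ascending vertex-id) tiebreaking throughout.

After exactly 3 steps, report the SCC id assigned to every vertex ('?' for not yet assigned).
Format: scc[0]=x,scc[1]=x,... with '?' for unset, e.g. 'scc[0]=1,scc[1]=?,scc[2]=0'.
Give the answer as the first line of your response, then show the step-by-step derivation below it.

scc[0]=1,scc[1]=2,scc[2]=?,scc[3]=0,scc[4]=?,scc[5]=?,scc[6]=?,scc[7]=?,scc[8]=?

step 1: low=(low[0]=0,low[1]=?,low[2]=?,low[3]=1,low[4]=?,low[5]=?,low[6]=?,low[7]=?,low[8]=?); scc=(scc[0]=?,scc[1]=?,scc[2]=?,scc[3]=0,scc[4]=?,scc[5]=?,scc[6]=?,scc[7]=?,scc[8]=?)
step 2: low=(low[0]=0,low[1]=?,low[2]=?,low[3]=1,low[4]=?,low[5]=?,low[6]=?,low[7]=?,low[8]=?); scc=(scc[0]=1,scc[1]=?,scc[2]=?,scc[3]=0,scc[4]=?,scc[5]=?,scc[6]=?,scc[7]=?,scc[8]=?)
step 3: low=(low[0]=0,low[1]=2,low[2]=?,low[3]=1,low[4]=?,low[5]=?,low[6]=?,low[7]=?,low[8]=?); scc=(scc[0]=1,scc[1]=2,scc[2]=?,scc[3]=0,scc[4]=?,scc[5]=?,scc[6]=?,scc[7]=?,scc[8]=?)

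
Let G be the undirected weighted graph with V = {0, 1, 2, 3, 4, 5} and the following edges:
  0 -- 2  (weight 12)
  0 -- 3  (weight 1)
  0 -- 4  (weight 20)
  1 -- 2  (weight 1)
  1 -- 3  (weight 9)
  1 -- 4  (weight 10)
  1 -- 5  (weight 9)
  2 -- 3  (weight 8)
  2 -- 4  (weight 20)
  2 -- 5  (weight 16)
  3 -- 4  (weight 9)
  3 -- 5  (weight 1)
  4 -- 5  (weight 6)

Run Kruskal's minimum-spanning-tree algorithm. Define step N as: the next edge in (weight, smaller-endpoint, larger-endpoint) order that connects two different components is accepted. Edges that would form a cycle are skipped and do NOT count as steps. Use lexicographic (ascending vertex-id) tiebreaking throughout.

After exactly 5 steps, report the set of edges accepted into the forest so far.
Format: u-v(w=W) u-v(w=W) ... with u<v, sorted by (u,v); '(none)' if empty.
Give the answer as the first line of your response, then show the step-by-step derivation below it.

0-3(w=1) 1-2(w=1) 2-3(w=8) 3-5(w=1) 4-5(w=6)

step 1: add edge 0-3 (w=1); MST = {0-3(w=1)}
step 2: add edge 1-2 (w=1); MST = {0-3(w=1) 1-2(w=1)}
step 3: add edge 3-5 (w=1); MST = {0-3(w=1) 1-2(w=1) 3-5(w=1)}
step 4: add edge 4-5 (w=6); MST = {0-3(w=1) 1-2(w=1) 3-5(w=1) 4-5(w=6)}
step 5: add edge 2-3 (w=8); MST = {0-3(w=1) 1-2(w=1) 2-3(w=8) 3-5(w=1) 4-5(w=6)}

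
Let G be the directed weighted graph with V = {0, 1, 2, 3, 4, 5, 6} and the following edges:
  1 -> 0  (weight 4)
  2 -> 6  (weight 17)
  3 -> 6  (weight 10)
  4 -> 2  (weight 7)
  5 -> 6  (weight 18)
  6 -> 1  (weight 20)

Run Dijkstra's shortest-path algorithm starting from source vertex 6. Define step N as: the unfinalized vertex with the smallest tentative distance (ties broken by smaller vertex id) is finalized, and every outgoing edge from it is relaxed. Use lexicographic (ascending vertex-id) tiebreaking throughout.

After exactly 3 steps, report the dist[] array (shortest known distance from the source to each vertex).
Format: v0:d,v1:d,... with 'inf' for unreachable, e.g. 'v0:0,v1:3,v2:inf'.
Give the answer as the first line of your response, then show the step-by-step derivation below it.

v0:24,v1:20,v2:inf,v3:inf,v4:inf,v5:inf,v6:0

step 1: dist = v0:inf,v1:20,v2:inf,v3:inf,v4:inf,v5:inf,v6:0
step 2: dist = v0:24,v1:20,v2:inf,v3:inf,v4:inf,v5:inf,v6:0
step 3: dist = v0:24,v1:20,v2:inf,v3:inf,v4:inf,v5:inf,v6:0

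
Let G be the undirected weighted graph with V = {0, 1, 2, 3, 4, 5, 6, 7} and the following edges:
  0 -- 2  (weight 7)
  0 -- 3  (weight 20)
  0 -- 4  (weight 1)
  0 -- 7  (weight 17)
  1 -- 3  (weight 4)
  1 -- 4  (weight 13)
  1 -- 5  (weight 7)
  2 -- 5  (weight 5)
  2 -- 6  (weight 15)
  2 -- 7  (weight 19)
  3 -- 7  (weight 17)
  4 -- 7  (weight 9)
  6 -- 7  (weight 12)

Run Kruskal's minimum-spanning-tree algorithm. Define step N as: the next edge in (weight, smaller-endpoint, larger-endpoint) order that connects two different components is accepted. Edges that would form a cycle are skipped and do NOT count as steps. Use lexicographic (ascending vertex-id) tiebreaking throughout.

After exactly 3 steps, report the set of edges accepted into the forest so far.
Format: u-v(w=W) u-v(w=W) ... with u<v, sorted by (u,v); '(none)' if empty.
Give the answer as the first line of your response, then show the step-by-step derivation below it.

0-4(w=1) 1-3(w=4) 2-5(w=5)

step 1: add edge 0-4 (w=1); MST = {0-4(w=1)}
step 2: add edge 1-3 (w=4); MST = {0-4(w=1) 1-3(w=4)}
step 3: add edge 2-5 (w=5); MST = {0-4(w=1) 1-3(w=4) 2-5(w=5)}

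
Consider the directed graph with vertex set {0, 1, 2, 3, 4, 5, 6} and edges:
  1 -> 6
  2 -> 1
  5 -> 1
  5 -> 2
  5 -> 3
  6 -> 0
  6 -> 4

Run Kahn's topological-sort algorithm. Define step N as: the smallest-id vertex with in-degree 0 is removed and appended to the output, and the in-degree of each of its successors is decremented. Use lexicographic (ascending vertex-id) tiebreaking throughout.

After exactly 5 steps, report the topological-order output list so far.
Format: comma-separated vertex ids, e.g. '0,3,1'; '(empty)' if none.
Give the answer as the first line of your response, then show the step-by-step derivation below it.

5,2,1,3,6

step 1: output 5; order=[5]; indeg=(1,1,0,0,1,0,1)
step 2: output 2; order=[5,2]; indeg=(1,0,0,0,1,0,1)
step 3: output 1; order=[5,2,1]; indeg=(1,0,0,0,1,0,0)
step 4: output 3; order=[5,2,1,3]; indeg=(1,0,0,0,1,0,0)
step 5: output 6; order=[5,2,1,3,6]; indeg=(0,0,0,0,0,0,0)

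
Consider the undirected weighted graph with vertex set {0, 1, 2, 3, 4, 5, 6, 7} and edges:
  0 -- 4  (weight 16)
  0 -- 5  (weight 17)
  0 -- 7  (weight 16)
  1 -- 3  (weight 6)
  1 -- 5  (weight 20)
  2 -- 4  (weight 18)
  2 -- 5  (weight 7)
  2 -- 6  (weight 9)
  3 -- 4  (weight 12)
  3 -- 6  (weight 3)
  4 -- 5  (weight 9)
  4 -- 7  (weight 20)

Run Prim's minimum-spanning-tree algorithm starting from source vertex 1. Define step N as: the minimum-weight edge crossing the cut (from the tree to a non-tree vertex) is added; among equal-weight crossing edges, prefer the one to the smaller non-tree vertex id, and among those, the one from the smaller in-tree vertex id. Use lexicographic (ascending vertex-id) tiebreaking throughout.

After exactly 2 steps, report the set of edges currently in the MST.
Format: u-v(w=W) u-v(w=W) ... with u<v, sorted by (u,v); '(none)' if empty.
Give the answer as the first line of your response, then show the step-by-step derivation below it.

1-3(w=6) 3-6(w=3)

step 1: add edge 1-3 (w=6); MST = {1-3(w=6)}
step 2: add edge 3-6 (w=3); MST = {1-3(w=6) 3-6(w=3)}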